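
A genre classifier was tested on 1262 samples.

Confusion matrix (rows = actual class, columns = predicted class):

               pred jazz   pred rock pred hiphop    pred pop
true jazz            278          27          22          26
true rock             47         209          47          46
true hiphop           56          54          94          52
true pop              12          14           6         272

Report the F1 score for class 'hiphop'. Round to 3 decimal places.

F1 score = 2·TP/(2·TP+FP+FN).
hiphop: TP=94, FP=22+47+6=75, FN=56+54+52=162 → 188/425 = 0.4424

0.442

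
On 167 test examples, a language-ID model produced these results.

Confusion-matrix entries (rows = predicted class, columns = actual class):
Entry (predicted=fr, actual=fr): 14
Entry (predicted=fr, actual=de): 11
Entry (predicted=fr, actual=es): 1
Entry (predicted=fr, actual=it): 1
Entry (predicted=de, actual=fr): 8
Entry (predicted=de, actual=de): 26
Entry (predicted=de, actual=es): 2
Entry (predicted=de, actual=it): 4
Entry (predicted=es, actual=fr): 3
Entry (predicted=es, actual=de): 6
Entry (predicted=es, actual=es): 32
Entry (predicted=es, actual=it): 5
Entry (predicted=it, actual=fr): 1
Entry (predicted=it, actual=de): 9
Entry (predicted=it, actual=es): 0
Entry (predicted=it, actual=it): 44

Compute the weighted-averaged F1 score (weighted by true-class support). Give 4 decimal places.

0.6873

Per-class F1 score (2·TP/(2·TP+FP+FN)):
  fr: TP=14, FP=11+1+1=13, FN=8+3+1=12 → 28/53 = 0.52830
  de: TP=26, FP=8+2+4=14, FN=11+6+9=26 → 52/92 = 0.56522
  es: TP=32, FP=3+6+5=14, FN=1+2+0=3 → 64/81 = 0.79012
  it: TP=44, FP=1+9+0=10, FN=1+4+5=10 → 88/108 = 0.81481
Weighted-F1 score = Σ (supportᵢ/N)·F1 scoreᵢ with N=167: (26/167)·0.52830 + (52/167)·0.56522 + (35/167)·0.79012 + (54/167)·0.81481 = 0.6873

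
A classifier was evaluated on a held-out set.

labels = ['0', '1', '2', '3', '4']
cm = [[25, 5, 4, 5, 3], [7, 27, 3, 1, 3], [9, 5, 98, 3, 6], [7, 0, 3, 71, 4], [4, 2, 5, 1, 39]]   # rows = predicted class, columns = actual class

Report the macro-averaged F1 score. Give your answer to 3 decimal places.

Per-class F1 score (2·TP/(2·TP+FP+FN)):
  0: TP=25, FP=5+4+5+3=17, FN=7+9+7+4=27 → 50/94 = 0.5319
  1: TP=27, FP=7+3+1+3=14, FN=5+5+0+2=12 → 54/80 = 0.6750
  2: TP=98, FP=9+5+3+6=23, FN=4+3+3+5=15 → 196/234 = 0.8376
  3: TP=71, FP=7+0+3+4=14, FN=5+1+3+1=10 → 142/166 = 0.8554
  4: TP=39, FP=4+2+5+1=12, FN=3+3+6+4=16 → 78/106 = 0.7358
Macro-F1 score = mean = (0.5319 + 0.6750 + 0.8376 + 0.8554 + 0.7358) / 5 = 0.727

0.727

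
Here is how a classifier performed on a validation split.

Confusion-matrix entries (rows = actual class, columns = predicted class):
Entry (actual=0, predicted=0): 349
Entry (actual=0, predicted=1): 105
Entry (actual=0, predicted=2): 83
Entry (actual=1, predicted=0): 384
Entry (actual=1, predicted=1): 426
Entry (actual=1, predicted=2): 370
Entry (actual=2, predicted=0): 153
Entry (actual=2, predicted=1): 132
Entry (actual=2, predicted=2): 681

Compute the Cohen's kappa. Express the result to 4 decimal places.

0.3205

Observed agreement pₒ = trace/N = 1456/2683 = 0.54268
Expected agreement pₑ = Σ (rowᵢ·colᵢ)/N² = (537·886 + 1180·663 + 966·1134)/2683² = 0.32695
κ = (pₒ − pₑ)/(1 − pₑ) = (0.54268 − 0.32695)/(1 − 0.32695) = 0.3205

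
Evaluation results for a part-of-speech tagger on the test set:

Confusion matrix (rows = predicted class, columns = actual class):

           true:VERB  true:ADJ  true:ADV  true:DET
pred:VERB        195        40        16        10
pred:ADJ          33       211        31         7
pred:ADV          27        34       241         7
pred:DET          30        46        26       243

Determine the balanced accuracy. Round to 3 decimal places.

Balanced accuracy = mean of per-class recall.
  VERB: recall = 195/285 = 0.6842
  ADJ: recall = 211/331 = 0.6375
  ADV: recall = 241/314 = 0.7675
  DET: recall = 243/267 = 0.9101
Mean = (0.6842 + 0.6375 + 0.7675 + 0.9101) / 4 = 0.750

0.750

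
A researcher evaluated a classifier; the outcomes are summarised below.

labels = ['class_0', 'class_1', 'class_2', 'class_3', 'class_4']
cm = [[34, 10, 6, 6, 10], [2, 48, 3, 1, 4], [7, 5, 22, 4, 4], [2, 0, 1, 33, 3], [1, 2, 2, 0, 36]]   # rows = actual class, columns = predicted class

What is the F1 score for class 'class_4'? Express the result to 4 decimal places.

0.7347

Treat 'class_4' as positive and all other classes as negative.
F1 score = 2·TP/(2·TP+FP+FN).
class_4: TP=36, FP=10+4+4+3=21, FN=1+2+2+0=5 → 72/98 = 0.73469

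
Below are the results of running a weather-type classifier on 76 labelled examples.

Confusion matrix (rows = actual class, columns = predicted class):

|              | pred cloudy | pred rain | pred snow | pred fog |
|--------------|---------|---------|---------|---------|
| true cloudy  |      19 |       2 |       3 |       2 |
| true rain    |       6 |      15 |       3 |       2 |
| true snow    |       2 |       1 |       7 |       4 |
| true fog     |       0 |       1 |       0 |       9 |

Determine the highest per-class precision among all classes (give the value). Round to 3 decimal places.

Per-class precision (TP/(TP+FP)):
  cloudy: TP=19, FP=6+2+0=8 → 19/27 = 0.7037
  rain: TP=15, FP=2+1+1=4 → 15/19 = 0.7895
  snow: TP=7, FP=3+3+0=6 → 7/13 = 0.5385
  fog: TP=9, FP=2+2+4=8 → 9/17 = 0.5294
Highest is class 'rain' with precision = 0.789.

0.789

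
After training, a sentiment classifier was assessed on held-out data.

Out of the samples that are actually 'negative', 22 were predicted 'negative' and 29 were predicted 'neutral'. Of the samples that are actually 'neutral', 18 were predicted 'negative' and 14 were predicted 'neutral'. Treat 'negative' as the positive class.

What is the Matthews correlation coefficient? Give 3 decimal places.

MCC = (TP·TN − FP·FN) / √((TP+FP)(TP+FN)(TN+FP)(TN+FN))
Numerator = 22·14 − 18·29 = -214
Denominator = √(40·51·32·43) = √2807040 = 1675.4223
MCC = -214 / 1675.4223 = -0.128

-0.128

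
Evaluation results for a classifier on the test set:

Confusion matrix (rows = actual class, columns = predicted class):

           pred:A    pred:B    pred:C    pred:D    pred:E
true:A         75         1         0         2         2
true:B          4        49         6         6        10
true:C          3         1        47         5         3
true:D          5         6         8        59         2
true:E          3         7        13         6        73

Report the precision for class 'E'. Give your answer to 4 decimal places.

Take TP from the diagonal, FP from the rest of the 'E' prediction marginal, FN from the rest of the 'E' actual marginal.
precision = TP/(TP+FP).
E: TP=73, FP=2+10+3+2=17 → 73/90 = 0.81111

0.8111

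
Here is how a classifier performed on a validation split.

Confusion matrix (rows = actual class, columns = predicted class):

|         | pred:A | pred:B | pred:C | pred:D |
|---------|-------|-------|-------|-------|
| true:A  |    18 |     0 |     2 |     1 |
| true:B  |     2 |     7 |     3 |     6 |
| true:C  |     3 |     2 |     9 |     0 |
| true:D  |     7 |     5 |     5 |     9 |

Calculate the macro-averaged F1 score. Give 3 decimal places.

0.529

Per-class F1 score (2·TP/(2·TP+FP+FN)):
  A: TP=18, FP=2+3+7=12, FN=0+2+1=3 → 36/51 = 0.7059
  B: TP=7, FP=0+2+5=7, FN=2+3+6=11 → 14/32 = 0.4375
  C: TP=9, FP=2+3+5=10, FN=3+2+0=5 → 18/33 = 0.5455
  D: TP=9, FP=1+6+0=7, FN=7+5+5=17 → 18/42 = 0.4286
Macro-F1 score = mean = (0.7059 + 0.4375 + 0.5455 + 0.4286) / 4 = 0.529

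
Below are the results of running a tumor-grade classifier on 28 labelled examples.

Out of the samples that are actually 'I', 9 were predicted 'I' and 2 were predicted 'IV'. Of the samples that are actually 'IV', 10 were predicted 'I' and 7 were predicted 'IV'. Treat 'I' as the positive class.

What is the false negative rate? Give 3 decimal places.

0.182

FNR = FN/(FN+TP) = 2/(2+9) = 0.182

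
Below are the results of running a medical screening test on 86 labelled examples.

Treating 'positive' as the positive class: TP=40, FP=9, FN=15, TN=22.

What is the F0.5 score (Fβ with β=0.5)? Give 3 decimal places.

Fβ = (1+β²)·TP / ((1+β²)·TP + β²·FN + FP), with β²=1/4
= 1.25·40 / (1.25·40 + 0.25·15 + 9) = 0.797

0.797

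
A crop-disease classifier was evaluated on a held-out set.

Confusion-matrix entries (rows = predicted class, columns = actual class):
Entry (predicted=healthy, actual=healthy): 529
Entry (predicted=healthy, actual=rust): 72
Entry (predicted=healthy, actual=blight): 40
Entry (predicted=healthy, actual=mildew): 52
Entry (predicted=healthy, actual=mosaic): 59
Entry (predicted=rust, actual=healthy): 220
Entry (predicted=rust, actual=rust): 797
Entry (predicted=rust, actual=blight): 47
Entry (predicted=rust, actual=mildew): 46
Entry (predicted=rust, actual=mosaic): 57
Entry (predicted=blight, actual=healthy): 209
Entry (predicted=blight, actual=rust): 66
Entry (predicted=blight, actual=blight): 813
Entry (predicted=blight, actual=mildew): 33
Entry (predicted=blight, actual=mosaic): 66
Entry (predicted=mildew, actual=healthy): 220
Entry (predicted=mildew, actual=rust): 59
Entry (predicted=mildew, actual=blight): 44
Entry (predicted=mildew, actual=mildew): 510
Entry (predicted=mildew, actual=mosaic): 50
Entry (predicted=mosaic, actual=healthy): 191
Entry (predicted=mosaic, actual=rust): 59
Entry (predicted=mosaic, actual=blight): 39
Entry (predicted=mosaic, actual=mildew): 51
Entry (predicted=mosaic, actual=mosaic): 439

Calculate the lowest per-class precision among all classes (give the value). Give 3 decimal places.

0.564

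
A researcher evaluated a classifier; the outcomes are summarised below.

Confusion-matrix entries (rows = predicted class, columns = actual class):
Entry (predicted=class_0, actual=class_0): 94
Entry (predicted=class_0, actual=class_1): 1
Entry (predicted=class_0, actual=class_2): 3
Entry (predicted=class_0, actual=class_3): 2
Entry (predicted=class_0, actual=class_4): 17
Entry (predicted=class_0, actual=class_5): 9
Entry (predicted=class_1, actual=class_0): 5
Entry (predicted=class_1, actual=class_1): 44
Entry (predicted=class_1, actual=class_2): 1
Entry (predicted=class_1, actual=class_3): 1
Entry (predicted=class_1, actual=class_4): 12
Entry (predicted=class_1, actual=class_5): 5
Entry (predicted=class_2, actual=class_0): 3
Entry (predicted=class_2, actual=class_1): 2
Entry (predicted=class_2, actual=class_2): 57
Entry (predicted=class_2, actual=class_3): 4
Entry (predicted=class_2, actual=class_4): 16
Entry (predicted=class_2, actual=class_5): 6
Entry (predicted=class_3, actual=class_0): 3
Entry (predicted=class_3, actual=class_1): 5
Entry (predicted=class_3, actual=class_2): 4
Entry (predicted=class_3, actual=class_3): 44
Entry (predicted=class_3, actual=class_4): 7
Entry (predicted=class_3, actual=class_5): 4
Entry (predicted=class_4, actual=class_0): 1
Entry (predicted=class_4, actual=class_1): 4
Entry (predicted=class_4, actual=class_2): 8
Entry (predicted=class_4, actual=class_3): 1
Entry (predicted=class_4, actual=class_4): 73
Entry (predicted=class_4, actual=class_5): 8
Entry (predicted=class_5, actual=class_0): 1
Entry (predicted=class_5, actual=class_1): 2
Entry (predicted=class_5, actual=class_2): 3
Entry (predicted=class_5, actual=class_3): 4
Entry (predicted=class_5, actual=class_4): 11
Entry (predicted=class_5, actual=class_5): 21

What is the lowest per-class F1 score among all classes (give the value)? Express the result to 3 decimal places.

0.442

Per-class F1 score (2·TP/(2·TP+FP+FN)):
  class_0: TP=94, FP=1+3+2+17+9=32, FN=5+3+3+1+1=13 → 188/233 = 0.8069
  class_1: TP=44, FP=5+1+1+12+5=24, FN=1+2+5+4+2=14 → 88/126 = 0.6984
  class_2: TP=57, FP=3+2+4+16+6=31, FN=3+1+4+8+3=19 → 114/164 = 0.6951
  class_3: TP=44, FP=3+5+4+7+4=23, FN=2+1+4+1+4=12 → 88/123 = 0.7154
  class_4: TP=73, FP=1+4+8+1+8=22, FN=17+12+16+7+11=63 → 146/231 = 0.6320
  class_5: TP=21, FP=1+2+3+4+11=21, FN=9+5+6+4+8=32 → 42/95 = 0.4421
Lowest is class 'class_5' with F1 score = 0.442.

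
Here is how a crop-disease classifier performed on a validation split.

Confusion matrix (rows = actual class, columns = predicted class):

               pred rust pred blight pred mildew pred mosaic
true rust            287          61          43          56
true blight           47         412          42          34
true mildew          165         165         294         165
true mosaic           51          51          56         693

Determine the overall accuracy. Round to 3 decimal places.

0.643

Accuracy = trace / total = (287+412+294+693=1686) / 2622 = 1686/2622 = 0.643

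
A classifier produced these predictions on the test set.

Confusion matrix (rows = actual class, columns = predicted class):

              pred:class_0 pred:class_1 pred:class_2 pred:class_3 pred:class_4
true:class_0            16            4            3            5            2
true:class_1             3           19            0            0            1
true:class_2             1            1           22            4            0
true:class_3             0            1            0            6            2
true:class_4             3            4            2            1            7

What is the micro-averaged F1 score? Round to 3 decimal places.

Micro-averaging pools counts across classes: ΣTP=70, ΣFP=37, ΣFN=37.
Micro-F1 score = 2·TP/(2·TP+FP+FN) on pooled counts = 0.654 (equals overall accuracy in single-label multiclass).

0.654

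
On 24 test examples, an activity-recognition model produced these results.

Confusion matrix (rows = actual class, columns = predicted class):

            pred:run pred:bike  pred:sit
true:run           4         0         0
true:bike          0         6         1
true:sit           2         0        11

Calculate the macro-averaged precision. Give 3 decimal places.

0.861

Per-class precision (TP/(TP+FP)):
  run: TP=4, FP=0+2=2 → 4/6 = 0.6667
  bike: TP=6, FP=0+0=0 → 6/6 = 1.0000
  sit: TP=11, FP=0+1=1 → 11/12 = 0.9167
Macro-precision = mean = (0.6667 + 1.0000 + 0.9167) / 3 = 0.861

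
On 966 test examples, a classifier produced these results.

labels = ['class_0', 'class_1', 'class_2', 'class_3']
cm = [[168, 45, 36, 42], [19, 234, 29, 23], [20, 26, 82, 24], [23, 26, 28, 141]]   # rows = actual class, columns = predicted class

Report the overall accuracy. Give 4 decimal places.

0.6470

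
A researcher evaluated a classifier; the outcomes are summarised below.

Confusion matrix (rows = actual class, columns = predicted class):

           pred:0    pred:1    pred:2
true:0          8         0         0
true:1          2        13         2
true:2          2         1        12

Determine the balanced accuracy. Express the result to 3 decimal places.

0.855

Balanced accuracy = mean of per-class recall.
  0: recall = 8/8 = 1.0000
  1: recall = 13/17 = 0.7647
  2: recall = 12/15 = 0.8000
Mean = (1.0000 + 0.7647 + 0.8000) / 3 = 0.855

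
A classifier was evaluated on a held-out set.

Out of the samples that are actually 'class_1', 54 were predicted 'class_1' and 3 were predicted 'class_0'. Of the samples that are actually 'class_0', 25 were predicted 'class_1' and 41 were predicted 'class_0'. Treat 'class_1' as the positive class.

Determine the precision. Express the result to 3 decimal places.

Precision = TP/(TP+FP) = 54/(54+25) = 54/79 = 0.684

0.684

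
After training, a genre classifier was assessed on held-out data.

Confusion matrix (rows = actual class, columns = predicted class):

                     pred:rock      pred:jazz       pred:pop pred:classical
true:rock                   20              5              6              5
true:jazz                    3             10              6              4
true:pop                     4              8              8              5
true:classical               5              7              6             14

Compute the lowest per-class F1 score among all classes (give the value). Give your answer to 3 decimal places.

Per-class F1 score (2·TP/(2·TP+FP+FN)):
  rock: TP=20, FP=3+4+5=12, FN=5+6+5=16 → 40/68 = 0.5882
  jazz: TP=10, FP=5+8+7=20, FN=3+6+4=13 → 20/53 = 0.3774
  pop: TP=8, FP=6+6+6=18, FN=4+8+5=17 → 16/51 = 0.3137
  classical: TP=14, FP=5+4+5=14, FN=5+7+6=18 → 28/60 = 0.4667
Lowest is class 'pop' with F1 score = 0.314.

0.314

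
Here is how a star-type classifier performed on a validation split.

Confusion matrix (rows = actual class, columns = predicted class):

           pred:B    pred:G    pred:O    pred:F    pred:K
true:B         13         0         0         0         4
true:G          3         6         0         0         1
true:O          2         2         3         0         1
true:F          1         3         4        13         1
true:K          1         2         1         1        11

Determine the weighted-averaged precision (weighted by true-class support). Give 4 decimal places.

Per-class precision (TP/(TP+FP)):
  B: TP=13, FP=3+2+1+1=7 → 13/20 = 0.65000
  G: TP=6, FP=0+2+3+2=7 → 6/13 = 0.46154
  O: TP=3, FP=0+0+4+1=5 → 3/8 = 0.37500
  F: TP=13, FP=0+0+0+1=1 → 13/14 = 0.92857
  K: TP=11, FP=4+1+1+1=7 → 11/18 = 0.61111
Weighted-precision = Σ (supportᵢ/N)·precisionᵢ with N=73: (17/73)·0.65000 + (10/73)·0.46154 + (8/73)·0.37500 + (22/73)·0.92857 + (16/73)·0.61111 = 0.6695

0.6695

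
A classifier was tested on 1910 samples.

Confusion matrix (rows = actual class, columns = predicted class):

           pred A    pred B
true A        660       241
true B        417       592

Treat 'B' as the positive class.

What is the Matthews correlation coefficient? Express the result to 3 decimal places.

0.321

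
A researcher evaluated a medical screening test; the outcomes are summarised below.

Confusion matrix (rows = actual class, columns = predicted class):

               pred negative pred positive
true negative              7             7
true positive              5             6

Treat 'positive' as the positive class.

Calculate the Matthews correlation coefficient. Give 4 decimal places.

0.0452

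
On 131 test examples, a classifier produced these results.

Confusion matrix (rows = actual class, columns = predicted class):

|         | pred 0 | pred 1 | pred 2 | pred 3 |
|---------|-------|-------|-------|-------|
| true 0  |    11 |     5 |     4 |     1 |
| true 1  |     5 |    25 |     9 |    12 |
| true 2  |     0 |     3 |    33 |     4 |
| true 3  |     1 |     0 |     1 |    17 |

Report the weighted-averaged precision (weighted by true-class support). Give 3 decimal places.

Per-class precision (TP/(TP+FP)):
  0: TP=11, FP=5+0+1=6 → 11/17 = 0.6471
  1: TP=25, FP=5+3+0=8 → 25/33 = 0.7576
  2: TP=33, FP=4+9+1=14 → 33/47 = 0.7021
  3: TP=17, FP=1+12+4=17 → 17/34 = 0.5000
Weighted-precision = Σ (supportᵢ/N)·precisionᵢ with N=131: (21/131)·0.6471 + (51/131)·0.7576 + (40/131)·0.7021 + (19/131)·0.5000 = 0.686

0.686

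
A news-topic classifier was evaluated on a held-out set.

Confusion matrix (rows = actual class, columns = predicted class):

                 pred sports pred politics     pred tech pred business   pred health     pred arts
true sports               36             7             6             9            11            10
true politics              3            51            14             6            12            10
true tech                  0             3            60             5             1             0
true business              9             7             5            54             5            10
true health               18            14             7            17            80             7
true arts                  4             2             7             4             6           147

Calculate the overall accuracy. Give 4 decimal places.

Accuracy = trace / total = (36+51+60+54+80+147=428) / 647 = 428/647 = 0.6615

0.6615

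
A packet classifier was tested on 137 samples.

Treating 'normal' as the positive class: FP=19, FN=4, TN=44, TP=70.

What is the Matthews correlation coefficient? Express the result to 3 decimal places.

MCC = (TP·TN − FP·FN) / √((TP+FP)(TP+FN)(TN+FP)(TN+FN))
Numerator = 70·44 − 19·4 = 3004
Denominator = √(89·74·63·48) = √19916064 = 4462.7418
MCC = 3004 / 4462.7418 = 0.673

0.673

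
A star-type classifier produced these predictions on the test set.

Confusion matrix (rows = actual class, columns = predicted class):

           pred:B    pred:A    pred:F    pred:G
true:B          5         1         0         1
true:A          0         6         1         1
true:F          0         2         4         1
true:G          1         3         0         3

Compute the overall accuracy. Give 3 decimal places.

0.621

Accuracy = trace / total = (5+6+4+3=18) / 29 = 18/29 = 0.621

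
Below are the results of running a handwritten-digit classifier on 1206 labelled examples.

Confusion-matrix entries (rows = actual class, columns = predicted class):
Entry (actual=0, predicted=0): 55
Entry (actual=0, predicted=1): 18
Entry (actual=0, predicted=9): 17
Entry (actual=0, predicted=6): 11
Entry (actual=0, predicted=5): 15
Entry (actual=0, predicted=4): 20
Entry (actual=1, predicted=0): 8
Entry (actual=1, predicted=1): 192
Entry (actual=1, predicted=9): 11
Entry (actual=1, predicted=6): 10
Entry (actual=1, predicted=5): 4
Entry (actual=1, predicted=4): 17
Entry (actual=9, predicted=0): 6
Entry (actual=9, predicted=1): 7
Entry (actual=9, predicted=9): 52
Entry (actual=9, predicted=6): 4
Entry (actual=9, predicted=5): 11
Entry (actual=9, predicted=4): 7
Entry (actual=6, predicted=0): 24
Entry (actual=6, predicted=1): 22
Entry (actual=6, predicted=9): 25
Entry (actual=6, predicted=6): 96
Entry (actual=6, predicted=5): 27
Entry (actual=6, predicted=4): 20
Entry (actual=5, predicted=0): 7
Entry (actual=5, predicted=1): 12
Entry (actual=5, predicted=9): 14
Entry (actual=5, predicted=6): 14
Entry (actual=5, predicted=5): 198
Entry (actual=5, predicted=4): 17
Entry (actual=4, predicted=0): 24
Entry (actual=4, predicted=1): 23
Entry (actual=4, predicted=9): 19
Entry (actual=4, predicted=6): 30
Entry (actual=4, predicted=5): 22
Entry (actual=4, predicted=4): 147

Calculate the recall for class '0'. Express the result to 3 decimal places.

0.404

One-vs-rest for '0': TP = diagonal; FP = other classes predicted '0'; FN = '0' predicted as other.
recall = TP/(TP+FN).
0: TP=55, FN=18+17+11+15+20=81 → 55/136 = 0.4044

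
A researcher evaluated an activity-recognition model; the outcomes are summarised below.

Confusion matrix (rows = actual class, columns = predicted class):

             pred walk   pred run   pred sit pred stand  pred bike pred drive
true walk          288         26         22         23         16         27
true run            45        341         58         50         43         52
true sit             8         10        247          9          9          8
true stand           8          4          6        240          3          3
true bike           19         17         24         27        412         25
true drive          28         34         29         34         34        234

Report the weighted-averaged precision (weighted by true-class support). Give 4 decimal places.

Per-class precision (TP/(TP+FP)):
  walk: TP=288, FP=45+8+8+19+28=108 → 288/396 = 0.72727
  run: TP=341, FP=26+10+4+17+34=91 → 341/432 = 0.78935
  sit: TP=247, FP=22+58+6+24+29=139 → 247/386 = 0.63990
  stand: TP=240, FP=23+50+9+27+34=143 → 240/383 = 0.62663
  bike: TP=412, FP=16+43+9+3+34=105 → 412/517 = 0.79691
  drive: TP=234, FP=27+52+8+3+25=115 → 234/349 = 0.67049
Weighted-precision = Σ (supportᵢ/N)·precisionᵢ with N=2463: (402/2463)·0.72727 + (589/2463)·0.78935 + (291/2463)·0.63990 + (264/2463)·0.62663 + (524/2463)·0.79691 + (393/2463)·0.67049 = 0.7268

0.7268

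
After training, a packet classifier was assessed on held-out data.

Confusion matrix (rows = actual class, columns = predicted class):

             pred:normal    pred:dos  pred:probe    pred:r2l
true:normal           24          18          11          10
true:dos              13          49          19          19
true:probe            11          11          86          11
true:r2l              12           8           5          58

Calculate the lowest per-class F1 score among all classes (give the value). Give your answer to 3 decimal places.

0.390

Per-class F1 score (2·TP/(2·TP+FP+FN)):
  normal: TP=24, FP=13+11+12=36, FN=18+11+10=39 → 48/123 = 0.3902
  dos: TP=49, FP=18+11+8=37, FN=13+19+19=51 → 98/186 = 0.5269
  probe: TP=86, FP=11+19+5=35, FN=11+11+11=33 → 172/240 = 0.7167
  r2l: TP=58, FP=10+19+11=40, FN=12+8+5=25 → 116/181 = 0.6409
Lowest is class 'normal' with F1 score = 0.390.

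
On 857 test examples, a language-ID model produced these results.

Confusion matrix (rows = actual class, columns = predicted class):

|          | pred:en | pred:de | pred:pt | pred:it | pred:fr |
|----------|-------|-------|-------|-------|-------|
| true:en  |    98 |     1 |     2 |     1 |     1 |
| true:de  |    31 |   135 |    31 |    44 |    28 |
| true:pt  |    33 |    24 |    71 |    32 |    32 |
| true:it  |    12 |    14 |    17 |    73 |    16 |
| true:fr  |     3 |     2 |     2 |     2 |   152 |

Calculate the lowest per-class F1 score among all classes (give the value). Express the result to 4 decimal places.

0.4508

Per-class F1 score (2·TP/(2·TP+FP+FN)):
  en: TP=98, FP=31+33+12+3=79, FN=1+2+1+1=5 → 196/280 = 0.70000
  de: TP=135, FP=1+24+14+2=41, FN=31+31+44+28=134 → 270/445 = 0.60674
  pt: TP=71, FP=2+31+17+2=52, FN=33+24+32+32=121 → 142/315 = 0.45079
  it: TP=73, FP=1+44+32+2=79, FN=12+14+17+16=59 → 146/284 = 0.51408
  fr: TP=152, FP=1+28+32+16=77, FN=3+2+2+2=9 → 304/390 = 0.77949
Lowest is class 'pt' with F1 score = 0.4508.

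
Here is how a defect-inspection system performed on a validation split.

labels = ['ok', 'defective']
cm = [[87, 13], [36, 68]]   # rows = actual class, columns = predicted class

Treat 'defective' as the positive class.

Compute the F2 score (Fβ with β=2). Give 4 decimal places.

0.6841

Fβ = (1+β²)·TP / ((1+β²)·TP + β²·FN + FP), with β²=4
= 5·68 / (5·68 + 4·36 + 13) = 0.6841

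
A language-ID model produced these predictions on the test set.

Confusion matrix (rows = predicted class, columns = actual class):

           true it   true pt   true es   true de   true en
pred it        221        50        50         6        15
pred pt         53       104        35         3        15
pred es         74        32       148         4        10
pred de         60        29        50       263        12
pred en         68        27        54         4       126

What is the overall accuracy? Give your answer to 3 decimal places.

0.570

Accuracy = trace / total = (221+104+148+263+126=862) / 1513 = 862/1513 = 0.570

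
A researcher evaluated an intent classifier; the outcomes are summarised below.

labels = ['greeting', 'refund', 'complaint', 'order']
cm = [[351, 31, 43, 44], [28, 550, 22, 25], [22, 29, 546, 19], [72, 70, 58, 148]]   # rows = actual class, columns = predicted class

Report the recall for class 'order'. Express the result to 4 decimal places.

Take TP from the diagonal, FP from the rest of the 'order' prediction marginal, FN from the rest of the 'order' actual marginal.
recall = TP/(TP+FN).
order: TP=148, FN=72+70+58=200 → 148/348 = 0.42529

0.4253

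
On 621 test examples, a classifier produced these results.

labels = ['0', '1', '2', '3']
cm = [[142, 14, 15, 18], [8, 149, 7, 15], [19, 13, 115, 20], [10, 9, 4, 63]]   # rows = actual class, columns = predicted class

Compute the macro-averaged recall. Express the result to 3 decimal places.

0.751

Per-class recall (TP/(TP+FN)):
  0: TP=142, FN=14+15+18=47 → 142/189 = 0.7513
  1: TP=149, FN=8+7+15=30 → 149/179 = 0.8324
  2: TP=115, FN=19+13+20=52 → 115/167 = 0.6886
  3: TP=63, FN=10+9+4=23 → 63/86 = 0.7326
Macro-recall = mean = (0.7513 + 0.8324 + 0.6886 + 0.7326) / 4 = 0.751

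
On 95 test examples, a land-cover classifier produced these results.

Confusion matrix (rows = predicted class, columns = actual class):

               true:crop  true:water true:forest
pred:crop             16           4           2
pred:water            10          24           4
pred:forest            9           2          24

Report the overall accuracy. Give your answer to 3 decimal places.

0.674

Accuracy = trace / total = (16+24+24=64) / 95 = 64/95 = 0.674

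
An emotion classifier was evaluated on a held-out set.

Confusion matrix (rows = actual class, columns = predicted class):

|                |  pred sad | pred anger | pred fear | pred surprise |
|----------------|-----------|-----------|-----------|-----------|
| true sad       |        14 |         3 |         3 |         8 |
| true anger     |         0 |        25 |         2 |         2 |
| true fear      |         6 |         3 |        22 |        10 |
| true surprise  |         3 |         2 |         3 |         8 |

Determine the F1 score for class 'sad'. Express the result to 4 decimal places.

Take TP from the diagonal, FP from the rest of the 'sad' prediction marginal, FN from the rest of the 'sad' actual marginal.
F1 score = 2·TP/(2·TP+FP+FN).
sad: TP=14, FP=0+6+3=9, FN=3+3+8=14 → 28/51 = 0.54902

0.5490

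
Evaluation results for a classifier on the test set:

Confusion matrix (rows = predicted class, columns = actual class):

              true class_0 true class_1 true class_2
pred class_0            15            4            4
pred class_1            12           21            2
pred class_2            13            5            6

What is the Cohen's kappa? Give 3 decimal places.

Observed agreement pₒ = trace/N = 42/82 = 0.5122
Expected agreement pₑ = Σ (rowᵢ·colᵢ)/N² = (40·23 + 30·35 + 12·24)/82² = 0.3358
κ = (pₒ − pₑ)/(1 − pₑ) = (0.5122 − 0.3358)/(1 − 0.3358) = 0.266

0.266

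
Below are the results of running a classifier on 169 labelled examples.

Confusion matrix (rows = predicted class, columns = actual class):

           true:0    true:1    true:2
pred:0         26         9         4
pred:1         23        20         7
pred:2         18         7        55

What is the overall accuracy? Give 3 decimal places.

0.598

Accuracy = trace / total = (26+20+55=101) / 169 = 101/169 = 0.598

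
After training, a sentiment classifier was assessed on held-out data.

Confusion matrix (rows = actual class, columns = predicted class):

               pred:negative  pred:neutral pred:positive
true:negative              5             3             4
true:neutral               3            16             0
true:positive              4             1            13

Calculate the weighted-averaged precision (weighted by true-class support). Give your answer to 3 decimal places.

0.693

Per-class precision (TP/(TP+FP)):
  negative: TP=5, FP=3+4=7 → 5/12 = 0.4167
  neutral: TP=16, FP=3+1=4 → 16/20 = 0.8000
  positive: TP=13, FP=4+0=4 → 13/17 = 0.7647
Weighted-precision = Σ (supportᵢ/N)·precisionᵢ with N=49: (12/49)·0.4167 + (19/49)·0.8000 + (18/49)·0.7647 = 0.693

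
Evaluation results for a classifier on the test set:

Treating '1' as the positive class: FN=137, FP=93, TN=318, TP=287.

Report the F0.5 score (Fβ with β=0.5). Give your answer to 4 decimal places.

0.7382

Fβ = (1+β²)·TP / ((1+β²)·TP + β²·FN + FP), with β²=1/4
= 1.25·287 / (1.25·287 + 0.25·137 + 93) = 0.7382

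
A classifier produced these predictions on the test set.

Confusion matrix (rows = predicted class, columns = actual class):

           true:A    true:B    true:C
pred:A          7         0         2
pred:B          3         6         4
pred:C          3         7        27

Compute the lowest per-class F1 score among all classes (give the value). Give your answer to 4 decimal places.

0.4615

Per-class F1 score (2·TP/(2·TP+FP+FN)):
  A: TP=7, FP=0+2=2, FN=3+3=6 → 14/22 = 0.63636
  B: TP=6, FP=3+4=7, FN=0+7=7 → 12/26 = 0.46154
  C: TP=27, FP=3+7=10, FN=2+4=6 → 54/70 = 0.77143
Lowest is class 'B' with F1 score = 0.4615.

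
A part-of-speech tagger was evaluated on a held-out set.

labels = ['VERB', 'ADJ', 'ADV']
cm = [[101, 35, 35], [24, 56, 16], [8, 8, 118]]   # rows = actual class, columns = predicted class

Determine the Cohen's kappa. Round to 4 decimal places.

0.5229

Observed agreement pₒ = trace/N = 275/401 = 0.68579
Expected agreement pₑ = Σ (rowᵢ·colᵢ)/N² = (171·133 + 96·99 + 134·169)/401² = 0.34137
κ = (pₒ − pₑ)/(1 − pₑ) = (0.68579 − 0.34137)/(1 − 0.34137) = 0.5229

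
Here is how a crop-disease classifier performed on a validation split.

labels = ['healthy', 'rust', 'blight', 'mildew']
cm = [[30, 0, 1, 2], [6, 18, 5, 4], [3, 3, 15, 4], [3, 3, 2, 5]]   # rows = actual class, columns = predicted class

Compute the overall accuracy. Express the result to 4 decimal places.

0.6538

Accuracy = trace / total = (30+18+15+5=68) / 104 = 68/104 = 0.6538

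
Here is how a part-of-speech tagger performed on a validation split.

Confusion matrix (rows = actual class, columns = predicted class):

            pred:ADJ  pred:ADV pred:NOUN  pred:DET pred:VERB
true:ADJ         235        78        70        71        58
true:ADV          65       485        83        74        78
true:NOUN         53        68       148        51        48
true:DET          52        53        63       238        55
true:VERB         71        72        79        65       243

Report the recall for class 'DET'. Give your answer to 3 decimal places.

One-vs-rest for 'DET': TP = diagonal; FP = other classes predicted 'DET'; FN = 'DET' predicted as other.
recall = TP/(TP+FN).
DET: TP=238, FN=52+53+63+55=223 → 238/461 = 0.5163

0.516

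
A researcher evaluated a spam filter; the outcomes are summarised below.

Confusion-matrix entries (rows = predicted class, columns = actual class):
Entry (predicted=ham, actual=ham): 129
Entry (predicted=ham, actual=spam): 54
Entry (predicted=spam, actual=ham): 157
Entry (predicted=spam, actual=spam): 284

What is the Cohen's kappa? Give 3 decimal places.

Observed agreement pₒ = trace/N = 413/624 = 0.6619
Expected agreement pₑ = Σ (rowᵢ·colᵢ)/N² = (286·183 + 338·441)/624² = 0.5172
κ = (pₒ − pₑ)/(1 − pₑ) = (0.6619 − 0.5172)/(1 − 0.5172) = 0.300

0.300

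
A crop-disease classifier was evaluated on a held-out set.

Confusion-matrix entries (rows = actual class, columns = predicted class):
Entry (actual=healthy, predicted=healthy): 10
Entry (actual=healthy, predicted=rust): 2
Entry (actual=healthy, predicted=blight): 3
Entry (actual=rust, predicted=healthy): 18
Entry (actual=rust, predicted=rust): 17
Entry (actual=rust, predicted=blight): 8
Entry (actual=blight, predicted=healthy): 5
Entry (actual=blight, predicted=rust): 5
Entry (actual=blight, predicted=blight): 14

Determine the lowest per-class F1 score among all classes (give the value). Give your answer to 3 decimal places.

0.417

Per-class F1 score (2·TP/(2·TP+FP+FN)):
  healthy: TP=10, FP=18+5=23, FN=2+3=5 → 20/48 = 0.4167
  rust: TP=17, FP=2+5=7, FN=18+8=26 → 34/67 = 0.5075
  blight: TP=14, FP=3+8=11, FN=5+5=10 → 28/49 = 0.5714
Lowest is class 'healthy' with F1 score = 0.417.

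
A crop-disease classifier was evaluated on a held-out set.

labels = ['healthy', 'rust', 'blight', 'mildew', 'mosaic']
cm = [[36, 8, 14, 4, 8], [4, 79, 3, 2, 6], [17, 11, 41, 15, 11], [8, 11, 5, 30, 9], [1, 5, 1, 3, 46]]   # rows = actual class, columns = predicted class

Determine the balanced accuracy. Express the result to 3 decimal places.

Balanced accuracy = mean of per-class recall.
  healthy: recall = 36/70 = 0.5143
  rust: recall = 79/94 = 0.8404
  blight: recall = 41/95 = 0.4316
  mildew: recall = 30/63 = 0.4762
  mosaic: recall = 46/56 = 0.8214
Mean = (0.5143 + 0.8404 + 0.4316 + 0.4762 + 0.8214) / 5 = 0.617

0.617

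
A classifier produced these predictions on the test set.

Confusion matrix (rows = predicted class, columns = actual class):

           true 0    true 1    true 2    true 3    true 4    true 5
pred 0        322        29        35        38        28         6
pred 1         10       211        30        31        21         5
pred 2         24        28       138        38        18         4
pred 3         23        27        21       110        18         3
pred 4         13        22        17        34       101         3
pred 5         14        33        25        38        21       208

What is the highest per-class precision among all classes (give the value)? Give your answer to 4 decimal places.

0.7031

Per-class precision (TP/(TP+FP)):
  0: TP=322, FP=29+35+38+28+6=136 → 322/458 = 0.70306
  1: TP=211, FP=10+30+31+21+5=97 → 211/308 = 0.68506
  2: TP=138, FP=24+28+38+18+4=112 → 138/250 = 0.55200
  3: TP=110, FP=23+27+21+18+3=92 → 110/202 = 0.54455
  4: TP=101, FP=13+22+17+34+3=89 → 101/190 = 0.53158
  5: TP=208, FP=14+33+25+38+21=131 → 208/339 = 0.61357
Highest is class '0' with precision = 0.7031.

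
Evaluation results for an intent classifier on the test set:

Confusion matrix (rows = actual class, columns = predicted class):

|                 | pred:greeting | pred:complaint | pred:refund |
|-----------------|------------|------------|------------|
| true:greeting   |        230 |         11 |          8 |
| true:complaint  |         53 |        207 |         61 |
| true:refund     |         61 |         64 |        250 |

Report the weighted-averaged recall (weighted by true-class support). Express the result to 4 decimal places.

0.7270

Per-class recall (TP/(TP+FN)):
  greeting: TP=230, FN=11+8=19 → 230/249 = 0.92369
  complaint: TP=207, FN=53+61=114 → 207/321 = 0.64486
  refund: TP=250, FN=61+64=125 → 250/375 = 0.66667
Weighted-recall = Σ (supportᵢ/N)·recallᵢ with N=945: (249/945)·0.92369 + (321/945)·0.64486 + (375/945)·0.66667 = 0.7270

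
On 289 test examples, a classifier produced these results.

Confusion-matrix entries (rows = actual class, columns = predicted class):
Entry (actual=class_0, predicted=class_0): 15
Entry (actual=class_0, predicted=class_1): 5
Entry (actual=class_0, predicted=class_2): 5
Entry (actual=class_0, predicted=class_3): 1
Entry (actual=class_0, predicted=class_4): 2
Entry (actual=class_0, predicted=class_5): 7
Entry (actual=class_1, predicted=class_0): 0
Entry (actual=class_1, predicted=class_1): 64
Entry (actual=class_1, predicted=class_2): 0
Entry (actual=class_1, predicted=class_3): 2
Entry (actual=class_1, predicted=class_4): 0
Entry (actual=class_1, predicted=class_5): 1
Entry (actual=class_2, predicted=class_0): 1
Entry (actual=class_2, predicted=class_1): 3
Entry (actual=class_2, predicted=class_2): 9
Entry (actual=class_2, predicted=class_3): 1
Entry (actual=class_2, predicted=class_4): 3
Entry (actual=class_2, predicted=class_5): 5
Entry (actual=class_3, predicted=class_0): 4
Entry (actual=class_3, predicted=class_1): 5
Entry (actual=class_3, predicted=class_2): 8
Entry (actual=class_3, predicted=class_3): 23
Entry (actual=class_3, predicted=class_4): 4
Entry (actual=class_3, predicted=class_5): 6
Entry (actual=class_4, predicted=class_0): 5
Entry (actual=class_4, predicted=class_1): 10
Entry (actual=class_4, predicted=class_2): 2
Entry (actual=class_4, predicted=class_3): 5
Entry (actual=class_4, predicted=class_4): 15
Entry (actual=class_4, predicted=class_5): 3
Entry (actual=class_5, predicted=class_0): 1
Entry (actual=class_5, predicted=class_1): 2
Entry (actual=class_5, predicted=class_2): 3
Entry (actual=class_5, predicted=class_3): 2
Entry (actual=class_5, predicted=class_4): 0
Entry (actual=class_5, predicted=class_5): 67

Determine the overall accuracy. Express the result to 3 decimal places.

Accuracy = trace / total = (15+64+9+23+15+67=193) / 289 = 193/289 = 0.668

0.668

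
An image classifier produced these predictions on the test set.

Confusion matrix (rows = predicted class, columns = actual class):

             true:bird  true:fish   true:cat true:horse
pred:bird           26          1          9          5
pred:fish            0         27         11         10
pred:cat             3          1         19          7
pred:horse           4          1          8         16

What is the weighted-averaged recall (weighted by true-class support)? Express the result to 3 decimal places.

0.595

Per-class recall (TP/(TP+FN)):
  bird: TP=26, FN=0+3+4=7 → 26/33 = 0.7879
  fish: TP=27, FN=1+1+1=3 → 27/30 = 0.9000
  cat: TP=19, FN=9+11+8=28 → 19/47 = 0.4043
  horse: TP=16, FN=5+10+7=22 → 16/38 = 0.4211
Weighted-recall = Σ (supportᵢ/N)·recallᵢ with N=148: (33/148)·0.7879 + (30/148)·0.9000 + (47/148)·0.4043 + (38/148)·0.4211 = 0.595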